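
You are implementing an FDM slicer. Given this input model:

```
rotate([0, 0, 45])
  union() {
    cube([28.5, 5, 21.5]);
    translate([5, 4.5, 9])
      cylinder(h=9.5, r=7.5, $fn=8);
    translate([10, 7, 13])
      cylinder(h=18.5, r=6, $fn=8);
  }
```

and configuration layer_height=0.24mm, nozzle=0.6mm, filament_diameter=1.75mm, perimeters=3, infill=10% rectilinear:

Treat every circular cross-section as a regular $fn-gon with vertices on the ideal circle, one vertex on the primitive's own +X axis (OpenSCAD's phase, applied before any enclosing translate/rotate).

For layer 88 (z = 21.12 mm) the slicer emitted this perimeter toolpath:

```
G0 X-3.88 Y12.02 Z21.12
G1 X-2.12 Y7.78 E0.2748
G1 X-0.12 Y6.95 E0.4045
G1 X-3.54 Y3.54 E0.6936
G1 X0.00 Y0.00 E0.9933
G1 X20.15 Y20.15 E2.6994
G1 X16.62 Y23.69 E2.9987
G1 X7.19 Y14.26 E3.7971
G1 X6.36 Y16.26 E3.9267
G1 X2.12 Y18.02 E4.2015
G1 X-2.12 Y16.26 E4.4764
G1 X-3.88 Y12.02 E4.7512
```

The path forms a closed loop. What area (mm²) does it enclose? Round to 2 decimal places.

215.72 mm²

Apply the shoelace formula to the sequence of (X, Y) vertices; enclosed area = 215.72 mm².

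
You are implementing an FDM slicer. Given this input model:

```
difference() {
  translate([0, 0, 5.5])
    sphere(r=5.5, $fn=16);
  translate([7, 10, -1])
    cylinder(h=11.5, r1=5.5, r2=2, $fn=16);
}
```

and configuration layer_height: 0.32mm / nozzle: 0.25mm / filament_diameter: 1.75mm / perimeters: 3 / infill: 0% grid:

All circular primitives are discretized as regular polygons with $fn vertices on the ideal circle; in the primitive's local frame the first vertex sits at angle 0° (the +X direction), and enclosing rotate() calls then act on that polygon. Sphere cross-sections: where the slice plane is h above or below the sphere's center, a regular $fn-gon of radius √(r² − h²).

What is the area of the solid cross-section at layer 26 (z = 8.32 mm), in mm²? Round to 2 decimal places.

68.26 mm²

At z = 8.32 mm: the sphere: section is a regular 16-gon, circumradius = √(r²−h²) = √(5.5²−2.82²) = 4.722 (area = (16/2)·4.722²·sin(360°/16) = 68.26 mm²); the cone at (7, 10) contributes a regular 16-gon of circumradius 2.663 (interpolated between r1=5.5 and r2=2 at t=0.810) (area = (16/2)·2.663²·sin(360°/16) = 21.72 mm²); Subtracting the remaining from the first: starting from the r=5.5 sphere (68.26 mm²), the cone at (7, 10) misses the remaining region (no effect) — area = 68.26 mm². Overall, the cross-section is a single solid region. Net area = 68.26 mm².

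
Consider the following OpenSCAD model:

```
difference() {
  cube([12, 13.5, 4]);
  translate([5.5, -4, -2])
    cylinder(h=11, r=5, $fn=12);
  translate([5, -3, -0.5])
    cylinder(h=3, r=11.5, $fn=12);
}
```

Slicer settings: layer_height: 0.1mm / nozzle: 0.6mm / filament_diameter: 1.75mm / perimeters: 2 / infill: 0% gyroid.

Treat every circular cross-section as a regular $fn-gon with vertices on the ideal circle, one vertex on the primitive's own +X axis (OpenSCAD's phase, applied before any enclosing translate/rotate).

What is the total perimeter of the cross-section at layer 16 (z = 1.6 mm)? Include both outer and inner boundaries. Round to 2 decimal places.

At z = 1.6 mm: the cube is present — its section is the full 12×13.5 rectangle (perimeter 51.00 mm); the cylinder at (5.5, -4): section is a regular 12-gon, circumradius r=5 (perimeter = 2·12·5.000·sin(180°/12) = 31.06 mm); the r=11.5 cylinder at (5, -3) contributes a regular 12-gon of circumradius 11.5 (perimeter = 2·12·11.500·sin(180°/12) = 71.43 mm); Taking the first minus the rest: starting from the 12×13.5 cube, the r=5 cylinder at (5.5, -4) partially overlaps it — only the 3.43 mm² overlap (of its 75.00 mm²) is removed, clipping the outline; the r=11.5 cylinder at (5, -3) partially overlaps it — only the 88.08 mm² overlap (of its 396.75 mm²) is removed, clipping the outline — boundary = 39.03 mm. Overall, the cross-section is a single solid region. Total boundary length (outer) = 39.03 mm.

39.03 mm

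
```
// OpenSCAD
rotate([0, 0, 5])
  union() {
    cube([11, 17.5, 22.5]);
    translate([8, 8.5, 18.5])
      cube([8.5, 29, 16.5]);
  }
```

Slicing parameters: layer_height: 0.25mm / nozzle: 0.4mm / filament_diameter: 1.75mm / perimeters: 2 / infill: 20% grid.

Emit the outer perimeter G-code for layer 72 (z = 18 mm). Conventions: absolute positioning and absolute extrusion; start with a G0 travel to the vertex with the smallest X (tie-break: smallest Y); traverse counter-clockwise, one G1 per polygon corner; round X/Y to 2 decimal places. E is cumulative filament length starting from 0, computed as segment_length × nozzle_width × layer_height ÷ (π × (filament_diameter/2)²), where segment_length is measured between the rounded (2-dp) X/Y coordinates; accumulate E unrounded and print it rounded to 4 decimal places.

At z = 18 mm: the cube (footprint 11×17.5) is included at this height; the cube at (8, 8.5) is not intersected at this z (z outside [18.5, 35]); Combining (union): only the 11×17.5 cube is present, so the union is just that shape — 1 connected region; (whole slice rotated 5° about Z — lengths, areas and connectivity unchanged). The outline is a single polygon with 4 vertices. Extrusion per mm of travel: 0.4 × 0.25 / (π × 0.875²) = 0.041575. Accumulating E over each segment gives final E = 2.3697.

G0 X-1.53 Y17.43 Z18.00
G1 X0.00 Y0.00 E0.7274
G1 X10.96 Y0.96 E1.1849
G1 X9.43 Y18.39 E1.9123
G1 X-1.53 Y17.43 E2.3697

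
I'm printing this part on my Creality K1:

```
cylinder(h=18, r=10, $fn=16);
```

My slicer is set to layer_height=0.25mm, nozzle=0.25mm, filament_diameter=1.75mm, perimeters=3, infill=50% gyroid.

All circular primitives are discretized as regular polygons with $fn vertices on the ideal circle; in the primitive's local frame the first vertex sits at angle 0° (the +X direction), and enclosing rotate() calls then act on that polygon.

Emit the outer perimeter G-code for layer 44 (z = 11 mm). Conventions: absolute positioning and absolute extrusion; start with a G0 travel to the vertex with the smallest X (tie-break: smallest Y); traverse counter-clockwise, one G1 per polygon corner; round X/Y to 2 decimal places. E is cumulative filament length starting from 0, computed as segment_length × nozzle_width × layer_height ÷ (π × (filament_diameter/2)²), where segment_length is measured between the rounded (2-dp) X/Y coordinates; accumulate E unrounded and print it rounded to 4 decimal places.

At z = 11 mm: the r=10 cylinder gives a regular 16-gon of circumradius 10 (constant along its height). The outline is a single polygon with 16 vertices. Extrusion per mm of travel: 0.25 × 0.25 / (π × 0.875²) = 0.025984. Accumulating E over each segment gives final E = 1.6223.

G0 X-10.00 Y0.00 Z11.00
G1 X-9.24 Y-3.83 E0.1015
G1 X-7.07 Y-7.07 E0.2028
G1 X-3.83 Y-9.24 E0.3041
G1 X0.00 Y-10.00 E0.4056
G1 X3.83 Y-9.24 E0.5070
G1 X7.07 Y-7.07 E0.6084
G1 X9.24 Y-3.83 E0.7097
G1 X10.00 Y0.00 E0.8112
G1 X9.24 Y3.83 E0.9126
G1 X7.07 Y7.07 E1.0139
G1 X3.83 Y9.24 E1.1153
G1 X0.00 Y10.00 E1.2167
G1 X-3.83 Y9.24 E1.3182
G1 X-7.07 Y7.07 E1.4195
G1 X-9.24 Y3.83 E1.5208
G1 X-10.00 Y0.00 E1.6223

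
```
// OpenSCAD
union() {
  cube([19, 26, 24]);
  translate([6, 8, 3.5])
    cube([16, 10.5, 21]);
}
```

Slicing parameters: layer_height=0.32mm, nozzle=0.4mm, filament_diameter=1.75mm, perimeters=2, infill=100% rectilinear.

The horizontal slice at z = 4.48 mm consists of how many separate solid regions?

1

At z = 4.48 mm: the cube (footprint 19×26) is included at this height; the 16×10.5 cube at (6, 8) contributes its full rectangle; Merging all regions: the regions partially overlap (shared area 136.50 mm²), so overlapping operands fuse into one piece — 1 connected region. The result has 1 disconnected region.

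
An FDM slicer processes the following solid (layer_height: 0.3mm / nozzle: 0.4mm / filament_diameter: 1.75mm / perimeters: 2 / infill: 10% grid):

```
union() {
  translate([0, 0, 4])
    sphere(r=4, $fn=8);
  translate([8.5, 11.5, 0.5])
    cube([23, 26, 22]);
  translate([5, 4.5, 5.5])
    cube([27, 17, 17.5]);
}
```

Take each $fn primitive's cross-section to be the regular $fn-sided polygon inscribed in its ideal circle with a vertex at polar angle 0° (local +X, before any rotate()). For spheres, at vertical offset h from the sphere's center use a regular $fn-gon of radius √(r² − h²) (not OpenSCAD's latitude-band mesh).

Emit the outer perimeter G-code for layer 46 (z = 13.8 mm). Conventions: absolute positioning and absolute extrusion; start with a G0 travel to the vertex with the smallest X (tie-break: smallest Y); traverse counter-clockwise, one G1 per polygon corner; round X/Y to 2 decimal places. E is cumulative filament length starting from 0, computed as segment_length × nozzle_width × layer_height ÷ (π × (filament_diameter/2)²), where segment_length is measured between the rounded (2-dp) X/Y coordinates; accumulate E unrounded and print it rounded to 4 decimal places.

G0 X5.00 Y4.50 Z13.80
G1 X32.00 Y4.50 E1.3470
G1 X32.00 Y21.50 E2.1952
G1 X31.50 Y21.50 E2.2201
G1 X31.50 Y37.50 E3.0184
G1 X8.50 Y37.50 E4.1658
G1 X8.50 Y21.50 E4.9641
G1 X5.00 Y21.50 E5.1387
G1 X5.00 Y4.50 E5.9868

At z = 13.8 mm: the sphere does not reach this height (|z−center|=9.800 > r=4); the cube at (8.5, 11.5) (footprint 23×26) is included at this height; the 27×17 cube at (5, 4.5) contributes its full rectangle; Combining (union): the regions partially overlap (shared area 230.00 mm²), so overlapping operands fuse into one piece — 1 connected region. The outline is a single polygon with 8 vertices. Extrusion per mm of travel: 0.4 × 0.3 / (π × 0.875²) = 0.049890. Accumulating E over each segment gives final E = 5.9868.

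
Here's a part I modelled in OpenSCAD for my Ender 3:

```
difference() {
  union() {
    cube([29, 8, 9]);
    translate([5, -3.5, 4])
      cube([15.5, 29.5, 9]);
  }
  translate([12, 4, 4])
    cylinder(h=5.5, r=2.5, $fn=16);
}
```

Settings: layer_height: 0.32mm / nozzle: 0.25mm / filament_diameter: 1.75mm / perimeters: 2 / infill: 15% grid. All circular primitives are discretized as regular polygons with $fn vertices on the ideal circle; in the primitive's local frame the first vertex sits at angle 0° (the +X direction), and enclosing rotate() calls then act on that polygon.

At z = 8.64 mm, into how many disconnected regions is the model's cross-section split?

1

At z = 8.64 mm: the cube is present — its section is the full 29×8 rectangle; the cube at (5, -3.5) (footprint 15.5×29.5) is included at this height; Taking the union: the regions partially overlap (shared area 124.00 mm²), so overlapping operands fuse into one piece — 1 connected region; the r=2.5 cylinder at (12, 4) gives a regular 16-gon of circumradius 2.5 (constant along its height); After the difference (first − rest): starting from that combined region, the r=2.5 cylinder at (12, 4) lies wholly inside it (removes its full 19.13 mm² and its 15.61 mm outline becomes a hole wall) — 1 connected region with 1 hole. The result has 1 disconnected region.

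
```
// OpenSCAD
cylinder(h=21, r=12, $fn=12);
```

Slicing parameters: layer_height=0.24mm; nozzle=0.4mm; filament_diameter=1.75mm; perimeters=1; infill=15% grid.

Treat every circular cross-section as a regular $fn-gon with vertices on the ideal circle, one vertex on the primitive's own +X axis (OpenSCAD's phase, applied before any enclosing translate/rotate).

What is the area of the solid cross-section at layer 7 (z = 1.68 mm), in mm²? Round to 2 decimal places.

At z = 1.68 mm: the cylinder: section is a regular 12-gon, circumradius r=12 (area = (12/2)·12.000²·sin(360°/12) = 432.00 mm²). Overall, the cross-section is a single solid region. Net area = 432.00 mm².

432.00 mm²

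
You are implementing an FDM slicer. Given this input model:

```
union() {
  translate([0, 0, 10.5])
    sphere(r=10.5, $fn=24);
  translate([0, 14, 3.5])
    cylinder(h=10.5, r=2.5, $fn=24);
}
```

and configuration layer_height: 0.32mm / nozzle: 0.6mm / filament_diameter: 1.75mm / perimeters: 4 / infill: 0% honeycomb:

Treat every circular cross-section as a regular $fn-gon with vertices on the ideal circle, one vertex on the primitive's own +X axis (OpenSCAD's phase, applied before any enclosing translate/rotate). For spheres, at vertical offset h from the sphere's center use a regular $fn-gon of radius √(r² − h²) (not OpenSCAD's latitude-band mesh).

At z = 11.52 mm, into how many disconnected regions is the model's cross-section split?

2

At z = 11.52 mm: the sphere: section is a regular 24-gon, circumradius = √(r²−h²) = √(10.5²−1.02²) = 10.450; the r=2.5 cylinder at (0, 14) contributes a regular 24-gon of circumradius 2.5; Combining (union): the 2 present regions are separate (no shared area or edge), so areas and boundary lengths simply add and each stays a separate island — 2 connected regions. The result has 2 disconnected regions.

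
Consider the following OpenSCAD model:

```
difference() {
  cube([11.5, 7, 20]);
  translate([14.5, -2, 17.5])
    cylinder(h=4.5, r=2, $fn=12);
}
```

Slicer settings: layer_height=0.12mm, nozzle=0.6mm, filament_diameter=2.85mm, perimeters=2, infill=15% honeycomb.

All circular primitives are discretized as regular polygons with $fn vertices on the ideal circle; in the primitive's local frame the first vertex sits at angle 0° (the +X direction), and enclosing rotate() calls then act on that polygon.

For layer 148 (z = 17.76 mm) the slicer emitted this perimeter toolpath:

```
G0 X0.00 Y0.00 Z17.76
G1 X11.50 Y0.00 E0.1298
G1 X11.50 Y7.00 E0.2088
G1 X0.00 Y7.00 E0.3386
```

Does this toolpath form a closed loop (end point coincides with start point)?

no

Start point (G0): (0.00, 0.00). End point (last G1): the path does not return to the start — open.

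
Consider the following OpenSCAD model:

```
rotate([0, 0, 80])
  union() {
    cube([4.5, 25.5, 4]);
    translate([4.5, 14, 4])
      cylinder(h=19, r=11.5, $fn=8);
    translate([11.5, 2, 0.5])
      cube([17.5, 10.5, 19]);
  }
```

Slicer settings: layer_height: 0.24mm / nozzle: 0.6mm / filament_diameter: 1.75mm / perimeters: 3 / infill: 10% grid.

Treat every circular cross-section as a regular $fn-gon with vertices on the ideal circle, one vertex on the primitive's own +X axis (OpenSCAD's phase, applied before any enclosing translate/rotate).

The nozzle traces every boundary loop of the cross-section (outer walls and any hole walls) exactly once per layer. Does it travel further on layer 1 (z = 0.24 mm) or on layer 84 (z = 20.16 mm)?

layer 84 (z = 20.16 mm)

Layer 1 (z = 0.24): the cube (footprint 4.5×25.5) is included at this height (perimeter 60.00 mm); the cylinder at (4.5, 14) is absent (z outside [4, 23]); the cube at (11.5, 2) does not reach this height (z outside [0.5, 19.5]); Merging all regions: only the 4.5×25.5 cube is present, so the union is just that shape — boundary = 60.00 mm; (rotated 80° about Z; rotation is an isometry so areas/perimeters/island counts are preserved). So its perimeter = 60.00 mm. Layer 84 (z = 20.16): the cube does not reach this height (z outside [0, 4]); the cylinder at (4.5, 14): section is a regular 8-gon, circumradius r=11.5 (perimeter = 2·8·11.500·sin(180°/8) = 70.41 mm); the cube at (11.5, 2) does not reach this height (z outside [0.5, 19.5]); Combining (union): only the r=11.5 cylinder at (4.5, 14) is present, so the union is just that shape — boundary = 70.41 mm; (whole slice rotated 80° about Z — lengths, areas and connectivity unchanged). So its perimeter = 70.41 mm. Layer 84 is larger (70.41 vs 60.00 mm).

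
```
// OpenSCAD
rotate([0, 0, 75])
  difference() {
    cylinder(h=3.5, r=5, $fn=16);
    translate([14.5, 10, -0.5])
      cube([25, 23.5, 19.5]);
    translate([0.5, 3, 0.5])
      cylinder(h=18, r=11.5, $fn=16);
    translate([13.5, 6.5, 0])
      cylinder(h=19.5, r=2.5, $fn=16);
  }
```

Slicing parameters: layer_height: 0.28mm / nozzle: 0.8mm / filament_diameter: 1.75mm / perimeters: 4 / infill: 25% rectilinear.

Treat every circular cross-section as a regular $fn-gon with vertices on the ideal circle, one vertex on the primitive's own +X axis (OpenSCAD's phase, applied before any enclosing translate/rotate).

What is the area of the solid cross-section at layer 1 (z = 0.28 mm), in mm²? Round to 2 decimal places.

At z = 0.28 mm: the r=5 cylinder contributes a regular 16-gon of circumradius 5 (area = (16/2)·5.000²·sin(360°/16) = 76.54 mm²); the cube at (14.5, 10) (footprint 25×23.5) is included at this height (area 587.50 mm²); the cylinder at (0.5, 3) is absent (z outside [0.5, 18.5]); the r=2.5 cylinder at (13.5, 6.5) gives a regular 16-gon of circumradius 2.5 (constant along its height) (area = (16/2)·2.500²·sin(360°/16) = 19.13 mm²); Subtracting the remaining from the first: starting from the r=5 cylinder (76.54 mm²), the 25×23.5 cube at (14.5, 10) misses the remaining region (no effect); the r=2.5 cylinder at (13.5, 6.5) misses the remaining region (no effect) — area = 76.54 mm²; (whole slice rotated 75° about Z — lengths, areas and connectivity unchanged). Overall, the cross-section is a single solid region. Net area = 76.54 mm².

76.54 mm²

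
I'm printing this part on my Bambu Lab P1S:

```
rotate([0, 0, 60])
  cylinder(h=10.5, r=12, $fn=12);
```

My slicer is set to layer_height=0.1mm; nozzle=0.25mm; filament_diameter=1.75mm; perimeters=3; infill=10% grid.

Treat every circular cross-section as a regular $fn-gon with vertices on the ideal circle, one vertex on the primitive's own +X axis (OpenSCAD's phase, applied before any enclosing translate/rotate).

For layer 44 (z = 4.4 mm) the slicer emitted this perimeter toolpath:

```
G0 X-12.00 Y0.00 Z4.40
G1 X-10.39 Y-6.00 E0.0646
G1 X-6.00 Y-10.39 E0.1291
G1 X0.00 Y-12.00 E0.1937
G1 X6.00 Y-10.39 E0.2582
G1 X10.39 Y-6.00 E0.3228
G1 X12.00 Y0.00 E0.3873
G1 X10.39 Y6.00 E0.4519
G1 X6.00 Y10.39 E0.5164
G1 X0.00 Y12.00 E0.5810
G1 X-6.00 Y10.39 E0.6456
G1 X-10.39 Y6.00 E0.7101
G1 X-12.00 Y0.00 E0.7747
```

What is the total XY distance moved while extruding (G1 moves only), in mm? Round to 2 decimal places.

Sum the Euclidean lengths of each G1 segment: total = 74.53 mm.

74.53 mm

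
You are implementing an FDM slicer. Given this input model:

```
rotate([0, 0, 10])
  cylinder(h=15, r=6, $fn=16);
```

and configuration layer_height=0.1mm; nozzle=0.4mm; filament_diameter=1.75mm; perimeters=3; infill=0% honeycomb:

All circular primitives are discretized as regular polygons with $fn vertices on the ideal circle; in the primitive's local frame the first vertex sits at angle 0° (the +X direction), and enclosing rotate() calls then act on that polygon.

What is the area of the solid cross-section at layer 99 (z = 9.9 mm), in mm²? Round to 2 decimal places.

At z = 9.9 mm: the cylinder: section is a regular 16-gon, circumradius r=6 (area = (16/2)·6.000²·sin(360°/16) = 110.21 mm²); (whole slice rotated 10° about Z — lengths, areas and connectivity unchanged). Overall, the cross-section is a single solid region. Net area = 110.21 mm².

110.21 mm²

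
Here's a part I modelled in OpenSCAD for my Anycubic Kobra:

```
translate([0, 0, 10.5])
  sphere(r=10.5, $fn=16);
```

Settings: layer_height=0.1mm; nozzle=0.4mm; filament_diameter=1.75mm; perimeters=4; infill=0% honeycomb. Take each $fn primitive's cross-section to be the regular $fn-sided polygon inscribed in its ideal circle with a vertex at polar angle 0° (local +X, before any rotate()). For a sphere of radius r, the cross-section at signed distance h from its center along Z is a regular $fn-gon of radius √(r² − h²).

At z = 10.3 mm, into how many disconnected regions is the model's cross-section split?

At z = 10.3 mm: the r=10.5 sphere slices to a regular 16-gon of circumradius 10.498 (√(r²−h²) with h=0.2 from center). The result has 1 disconnected region.

1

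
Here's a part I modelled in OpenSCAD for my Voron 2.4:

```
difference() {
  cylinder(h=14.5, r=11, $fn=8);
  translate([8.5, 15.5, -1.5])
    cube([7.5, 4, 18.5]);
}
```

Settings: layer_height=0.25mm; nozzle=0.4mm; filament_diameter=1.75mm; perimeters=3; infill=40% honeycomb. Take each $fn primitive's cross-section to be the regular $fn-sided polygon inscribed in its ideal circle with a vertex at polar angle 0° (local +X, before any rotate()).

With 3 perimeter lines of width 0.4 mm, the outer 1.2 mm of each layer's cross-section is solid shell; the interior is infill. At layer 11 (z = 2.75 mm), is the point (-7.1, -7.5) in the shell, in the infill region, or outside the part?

At z = 2.75 mm: the r=11 cylinder gives a regular 8-gon of circumradius 11 (constant along its height); the cube at (8.5, 15.5) (footprint 7.5×4) is included at this height; After the difference (first − rest): starting from the r=11 cylinder, the 7.5×4 cube at (8.5, 15.5) misses the remaining region (no effect) — 1 connected region. Overall, the cross-section is a single solid region. The nearest boundary edge runs (-0.00, -11.00)→(-7.78, -7.78); distance from the point to it = 0.52 mm. The point is inside the cross-section, 0.52 mm from the nearest boundary — within the 1.2 mm shell band (3 × 0.4).

shell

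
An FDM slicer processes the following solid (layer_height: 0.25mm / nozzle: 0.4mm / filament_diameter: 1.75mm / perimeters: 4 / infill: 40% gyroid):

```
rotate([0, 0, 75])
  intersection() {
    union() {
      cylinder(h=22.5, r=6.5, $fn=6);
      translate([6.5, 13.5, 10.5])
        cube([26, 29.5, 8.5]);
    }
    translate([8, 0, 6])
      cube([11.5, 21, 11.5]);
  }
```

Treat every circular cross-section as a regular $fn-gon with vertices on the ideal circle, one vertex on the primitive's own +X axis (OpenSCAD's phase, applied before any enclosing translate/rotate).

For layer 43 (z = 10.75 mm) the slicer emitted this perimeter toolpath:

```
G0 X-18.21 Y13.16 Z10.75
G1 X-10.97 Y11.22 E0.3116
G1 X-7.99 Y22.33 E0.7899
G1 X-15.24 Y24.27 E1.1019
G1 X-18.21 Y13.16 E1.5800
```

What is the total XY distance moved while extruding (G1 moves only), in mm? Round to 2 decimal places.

Sum the Euclidean lengths of each G1 segment: total = 38.00 mm.

38.00 mm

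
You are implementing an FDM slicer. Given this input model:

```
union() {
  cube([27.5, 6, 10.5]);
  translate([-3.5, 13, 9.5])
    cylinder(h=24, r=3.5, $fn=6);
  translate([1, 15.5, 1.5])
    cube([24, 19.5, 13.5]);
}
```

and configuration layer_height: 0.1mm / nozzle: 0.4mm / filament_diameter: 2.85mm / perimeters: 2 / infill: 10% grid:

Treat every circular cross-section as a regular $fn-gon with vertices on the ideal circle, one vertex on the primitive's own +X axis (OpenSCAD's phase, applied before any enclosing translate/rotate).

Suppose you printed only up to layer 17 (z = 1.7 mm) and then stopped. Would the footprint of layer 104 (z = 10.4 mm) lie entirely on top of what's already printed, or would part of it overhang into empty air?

part overhangs

Compare the two slices. At z = 1.7: the cube (footprint 27.5×6) is included at this height (area 165.00 mm²); the cylinder at (-3.5, 13) does not reach this height (z outside [9.5, 33.5]); the cube at (1, 15.5) is present — its section is the full 24×19.5 rectangle (area 468.00 mm²); Merging all regions: the 2 present regions are separate (no shared area or edge), so areas and boundary lengths simply add and each stays a separate island — area = 633.00 mm². At z = 10.4: the cube is present — its section is the full 27.5×6 rectangle (area 165.00 mm²); the cylinder at (-3.5, 13): section is a regular 6-gon, circumradius r=3.5 (area = (6/2)·3.500²·sin(360°/6) = 31.83 mm²); the cube at (1, 15.5) is present — its section is the full 24×19.5 rectangle (area 468.00 mm²); Taking the union: the 3 present regions are separate (no shared area or edge), so areas and boundary lengths simply add and each stays a separate island — area = 664.83 mm². Checking containment: at z = 10.4 the cross-section extends beyond the z = 1.7 cross-section by about 31.83 mm².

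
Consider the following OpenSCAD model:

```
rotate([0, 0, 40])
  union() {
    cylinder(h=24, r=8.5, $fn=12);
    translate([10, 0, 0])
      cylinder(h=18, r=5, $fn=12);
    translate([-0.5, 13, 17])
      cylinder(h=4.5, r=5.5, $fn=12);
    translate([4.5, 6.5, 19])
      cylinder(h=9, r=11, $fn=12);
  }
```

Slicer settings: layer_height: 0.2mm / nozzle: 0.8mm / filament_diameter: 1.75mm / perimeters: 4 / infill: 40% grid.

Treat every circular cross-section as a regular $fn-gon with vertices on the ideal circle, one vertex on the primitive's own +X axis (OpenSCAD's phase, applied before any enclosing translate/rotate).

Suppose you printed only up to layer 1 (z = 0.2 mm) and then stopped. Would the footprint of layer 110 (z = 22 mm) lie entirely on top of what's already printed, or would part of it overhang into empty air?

part overhangs

Compare the two slices. At z = 0.2: the cylinder: section is a regular 12-gon, circumradius r=8.5 (area = (12/2)·8.500²·sin(360°/12) = 216.75 mm²); the cylinder at (10, 0): section is a regular 12-gon, circumradius r=5 (area = (12/2)·5.000²·sin(360°/12) = 75.00 mm²); the cylinder at (-0.5, 13) is not intersected at this z (z outside [17, 21.5]); the cylinder at (4.5, 6.5) does not reach this height (z outside [19, 28]); Taking the union: the regions partially overlap — summed areas 291.75 mm² minus the doubly-counted overlap 17.83 mm² gives 273.92 mm² — area = 273.92 mm²; (rotated 40° about Z; rotation is an isometry so areas/perimeters/island counts are preserved). At z = 22: the cylinder: section is a regular 12-gon, circumradius r=8.5 (area = (12/2)·8.500²·sin(360°/12) = 216.75 mm²); the cylinder at (10, 0) is absent (z outside [0, 18]); the cylinder at (-0.5, 13) is not intersected at this z (z outside [17, 21.5]); the r=11 cylinder at (4.5, 6.5) gives a regular 12-gon of circumradius 11 (constant along its height) (area = (12/2)·11.000²·sin(360°/12) = 363.00 mm²); Merging all regions: the regions partially overlap — summed areas 579.75 mm² minus the doubly-counted overlap 135.54 mm² gives 444.21 mm² — area = 444.21 mm²; (whole slice rotated 40° about Z — lengths, areas and connectivity unchanged). Checking containment: at z = 22 the cross-section extends beyond the z = 0.2 cross-section by about 189.57 mm².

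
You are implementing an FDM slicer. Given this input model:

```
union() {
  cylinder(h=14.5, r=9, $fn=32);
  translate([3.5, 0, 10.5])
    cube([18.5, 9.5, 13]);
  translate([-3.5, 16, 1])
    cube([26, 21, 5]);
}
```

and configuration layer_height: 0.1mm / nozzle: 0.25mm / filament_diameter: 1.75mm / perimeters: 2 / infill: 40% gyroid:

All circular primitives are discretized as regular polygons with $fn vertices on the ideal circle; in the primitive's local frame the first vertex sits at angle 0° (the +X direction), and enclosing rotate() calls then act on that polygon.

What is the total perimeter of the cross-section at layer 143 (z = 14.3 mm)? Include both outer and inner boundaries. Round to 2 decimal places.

88.15 mm

At z = 14.3 mm: the cylinder: section is a regular 32-gon, circumradius r=9 (perimeter = 2·32·9.000·sin(180°/32) = 56.46 mm); the cube at (3.5, 0) is present — its section is the full 18.5×9.5 rectangle (perimeter 56.00 mm); the cube at (-3.5, 16) does not reach this height (z outside [1, 6]); Taking the union: the regions partially overlap (shared area 32.62 mm²), so the edge portions inside another operand are dropped and the merged outline is re-measured after clipping — boundary = 88.15 mm. Overall, the cross-section is a single solid region. Total boundary length (outer) = 88.15 mm.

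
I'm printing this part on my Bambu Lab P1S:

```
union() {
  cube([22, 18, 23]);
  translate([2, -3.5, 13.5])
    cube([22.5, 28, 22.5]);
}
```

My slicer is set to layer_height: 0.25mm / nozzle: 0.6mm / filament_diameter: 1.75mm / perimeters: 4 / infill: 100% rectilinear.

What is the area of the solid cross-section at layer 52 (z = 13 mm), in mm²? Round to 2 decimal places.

396.00 mm²

At z = 13 mm: the 22×18 cube contributes its full rectangle (area 396.00 mm²); the cube at (2, -3.5) does not reach this height (z outside [13.5, 36]); Taking the union: only the 22×18 cube is present, so the union is just that shape — area = 396.00 mm². Overall, the cross-section is a single solid region. Net area = 396.00 mm².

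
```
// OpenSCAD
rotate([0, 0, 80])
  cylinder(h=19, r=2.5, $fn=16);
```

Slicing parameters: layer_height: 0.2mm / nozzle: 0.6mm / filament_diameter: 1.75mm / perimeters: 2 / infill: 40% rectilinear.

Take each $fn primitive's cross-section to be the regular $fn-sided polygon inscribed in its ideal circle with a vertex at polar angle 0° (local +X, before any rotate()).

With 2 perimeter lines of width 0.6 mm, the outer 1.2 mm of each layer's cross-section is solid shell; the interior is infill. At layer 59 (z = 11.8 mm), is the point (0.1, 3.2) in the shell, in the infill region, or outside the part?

At z = 11.8 mm: the cylinder: section is a regular 16-gon, circumradius r=2.5; (rotated 80° about Z; rotation is an isometry so areas/perimeters/island counts are preserved). Overall, the cross-section is a single solid region. Undo the 80° rotation: the query point maps to (3.169, 0.457) in the un-rotated model frame. The nearest boundary edge runs (2.50, 0.00)→(2.31, 0.96); distance from the point to it = 0.75 mm. The point is not inside any of the regions above, so it lies outside the cross-section (0.75 mm from the nearest boundary).

outside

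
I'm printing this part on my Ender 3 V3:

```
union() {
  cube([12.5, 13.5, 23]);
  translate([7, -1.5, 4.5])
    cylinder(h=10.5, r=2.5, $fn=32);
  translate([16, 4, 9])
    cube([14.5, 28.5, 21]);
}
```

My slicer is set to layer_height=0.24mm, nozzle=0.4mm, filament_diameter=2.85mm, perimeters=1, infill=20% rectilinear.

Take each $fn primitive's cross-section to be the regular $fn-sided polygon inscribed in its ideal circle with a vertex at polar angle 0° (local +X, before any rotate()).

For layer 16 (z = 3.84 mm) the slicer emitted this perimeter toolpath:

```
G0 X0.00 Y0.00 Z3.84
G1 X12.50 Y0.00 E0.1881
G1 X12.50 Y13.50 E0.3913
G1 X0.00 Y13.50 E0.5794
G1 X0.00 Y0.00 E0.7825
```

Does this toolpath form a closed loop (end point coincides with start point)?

Start point (G0): (0.00, 0.00). End point (last G1): the path returns to the start — closed.

yes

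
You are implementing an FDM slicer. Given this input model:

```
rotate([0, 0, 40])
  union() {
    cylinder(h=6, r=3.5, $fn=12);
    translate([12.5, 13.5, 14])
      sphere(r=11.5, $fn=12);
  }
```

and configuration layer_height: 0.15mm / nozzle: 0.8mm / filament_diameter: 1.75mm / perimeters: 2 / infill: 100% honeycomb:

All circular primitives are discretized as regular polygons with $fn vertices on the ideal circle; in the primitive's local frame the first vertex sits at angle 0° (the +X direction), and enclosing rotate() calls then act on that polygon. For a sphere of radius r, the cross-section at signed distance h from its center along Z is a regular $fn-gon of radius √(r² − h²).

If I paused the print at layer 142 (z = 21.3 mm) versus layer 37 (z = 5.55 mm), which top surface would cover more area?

Layer 142 (z = 21.3): the cylinder is absent (z outside [0, 6]); the r=11.5 sphere at (12.5, 13.5) contributes a regular 12-gon of circumradius √(11.5²−7.3²) = 8.886 (area = (12/2)·8.886²·sin(360°/12) = 236.88 mm²); Combining (union): only the r=11.5 sphere at (12.5, 13.5) is present, so the union is just that shape — area = 236.88 mm²; (whole slice rotated 40° about Z — lengths, areas and connectivity unchanged). So its area = 236.88 mm². Layer 37 (z = 5.55): the r=3.5 cylinder contributes a regular 12-gon of circumradius 3.5 (area = (12/2)·3.500²·sin(360°/12) = 36.75 mm²); the r=11.5 sphere at (12.5, 13.5) contributes a regular 12-gon of circumradius √(11.5²−8.45²) = 7.800 (area = (12/2)·7.800²·sin(360°/12) = 182.54 mm²); Combining (union): the 2 present regions are separate (no shared area or edge), so areas and boundary lengths simply add and each stays a separate island — area = 219.29 mm²; (rotated 40° about Z; rotation is an isometry so areas/perimeters/island counts are preserved). So its area = 219.29 mm². Layer 142 is larger (236.88 vs 219.29 mm²).

layer 142 (z = 21.3 mm)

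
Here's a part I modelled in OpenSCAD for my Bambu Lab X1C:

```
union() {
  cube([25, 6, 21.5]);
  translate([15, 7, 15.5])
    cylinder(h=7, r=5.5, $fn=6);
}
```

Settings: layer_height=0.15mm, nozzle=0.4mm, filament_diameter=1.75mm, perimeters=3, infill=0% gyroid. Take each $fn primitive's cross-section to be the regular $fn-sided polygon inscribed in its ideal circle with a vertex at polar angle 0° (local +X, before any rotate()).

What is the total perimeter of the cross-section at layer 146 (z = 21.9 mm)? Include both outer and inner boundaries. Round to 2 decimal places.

33.00 mm

At z = 21.9 mm: the cube does not reach this height (z outside [0, 21.5]); the r=5.5 cylinder at (15, 7) contributes a regular 6-gon of circumradius 5.5 (perimeter = 2·6·5.500·sin(180°/6) = 33.00 mm); Combining (union): only the r=5.5 cylinder at (15, 7) is present, so the union is just that shape — boundary = 33.00 mm. Overall, the cross-section is a single solid region. Total boundary length (outer) = 33.00 mm.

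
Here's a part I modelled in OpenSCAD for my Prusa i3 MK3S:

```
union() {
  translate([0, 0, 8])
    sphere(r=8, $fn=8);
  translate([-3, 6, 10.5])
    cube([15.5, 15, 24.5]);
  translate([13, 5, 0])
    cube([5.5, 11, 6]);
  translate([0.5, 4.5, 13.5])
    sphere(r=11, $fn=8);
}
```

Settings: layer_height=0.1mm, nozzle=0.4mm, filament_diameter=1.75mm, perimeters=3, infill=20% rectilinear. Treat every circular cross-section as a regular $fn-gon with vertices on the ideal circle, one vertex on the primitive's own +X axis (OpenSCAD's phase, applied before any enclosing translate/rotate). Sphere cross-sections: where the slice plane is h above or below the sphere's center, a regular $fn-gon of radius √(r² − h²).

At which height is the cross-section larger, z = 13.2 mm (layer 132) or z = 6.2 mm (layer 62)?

layer 132 (z = 13.2 mm)

Layer 132 (z = 13.2): the sphere: section is a regular 8-gon, circumradius = √(r²−h²) = √(8²−5.2²) = 6.079 (area = (8/2)·6.079²·sin(360°/8) = 104.54 mm²); the cube at (-3, 6) (footprint 15.5×15) is included at this height (area 232.50 mm²); the cube at (13, 5) is not intersected at this z (z outside [0, 6]); the sphere at (0.5, 4.5): section is a regular 8-gon, circumradius = √(r²−h²) = √(11²−0.3²) = 10.996 (area = (8/2)·10.996²·sin(360°/8) = 341.99 mm²); Combining (union): the regions partially overlap — summed areas 679.02 mm² minus the doubly-counted overlap 204.71 mm² gives 474.32 mm² — area = 474.32 mm². So its area = 474.32 mm². Layer 62 (z = 6.2): the r=8 sphere slices to a regular 8-gon of circumradius 7.795 (√(r²−h²) with h=1.8 from center) (area = (8/2)·7.795²·sin(360°/8) = 171.86 mm²); the cube at (-3, 6) is not intersected at this z (z outside [10.5, 35]); the cube at (13, 5) does not reach this height (z outside [0, 6]); the r=11 sphere at (0.5, 4.5) contributes a regular 8-gon of circumradius √(11²−7.3²) = 8.229 (area = (8/2)·8.229²·sin(360°/8) = 191.51 mm²); Merging all regions: the regions partially overlap — summed areas 363.37 mm² minus the doubly-counted overlap 113.24 mm² gives 250.12 mm² — area = 250.12 mm². So its area = 250.12 mm². Layer 132 is larger (474.32 vs 250.12 mm²).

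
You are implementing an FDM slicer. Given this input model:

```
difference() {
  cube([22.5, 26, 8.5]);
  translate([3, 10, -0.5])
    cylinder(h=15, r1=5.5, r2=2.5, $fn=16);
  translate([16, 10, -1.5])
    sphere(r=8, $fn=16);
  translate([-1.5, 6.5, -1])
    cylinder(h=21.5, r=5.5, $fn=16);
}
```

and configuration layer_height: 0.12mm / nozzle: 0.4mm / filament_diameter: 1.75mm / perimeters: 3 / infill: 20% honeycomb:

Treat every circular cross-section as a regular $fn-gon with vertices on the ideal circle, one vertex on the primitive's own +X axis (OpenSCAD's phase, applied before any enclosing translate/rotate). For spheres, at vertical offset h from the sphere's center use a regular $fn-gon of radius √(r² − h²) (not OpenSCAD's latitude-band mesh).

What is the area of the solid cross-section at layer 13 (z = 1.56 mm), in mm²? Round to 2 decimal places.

At z = 1.56 mm: the cube is present — its section is the full 22.5×26 rectangle (area 585.00 mm²); the cone at (3, 10) contributes a regular 16-gon of circumradius 5.088 (interpolated between r1=5.5 and r2=2.5 at t=0.137) (area = (16/2)·5.088²·sin(360°/16) = 79.25 mm²); the r=8 sphere at (16, 10) contributes a regular 16-gon of circumradius √(8²−3.06²) = 7.392 (area = (16/2)·7.392²·sin(360°/16) = 167.27 mm²); the cylinder at (-1.5, 6.5): section is a regular 16-gon, circumradius r=5.5 (area = (16/2)·5.500²·sin(360°/16) = 92.61 mm²); After the difference (first − rest): starting from the 22.5×26 cube (585.00 mm²), the cone at (3, 10) partially overlaps it — only the 67.84 mm² overlap (of its 79.25 mm²) is removed, clipping the outline; the r=8 sphere at (16, 10) partially overlaps it — only the 163.65 mm² overlap (of its 167.27 mm²) is removed, clipping the outline; the r=5.5 cylinder at (-1.5, 6.5) partially overlaps it — only the 10.23 mm² overlap (of its 92.61 mm²) is removed, clipping the outline — area = 343.27 mm². Overall, the cross-section is a single solid region. Net area = 343.27 mm².

343.27 mm²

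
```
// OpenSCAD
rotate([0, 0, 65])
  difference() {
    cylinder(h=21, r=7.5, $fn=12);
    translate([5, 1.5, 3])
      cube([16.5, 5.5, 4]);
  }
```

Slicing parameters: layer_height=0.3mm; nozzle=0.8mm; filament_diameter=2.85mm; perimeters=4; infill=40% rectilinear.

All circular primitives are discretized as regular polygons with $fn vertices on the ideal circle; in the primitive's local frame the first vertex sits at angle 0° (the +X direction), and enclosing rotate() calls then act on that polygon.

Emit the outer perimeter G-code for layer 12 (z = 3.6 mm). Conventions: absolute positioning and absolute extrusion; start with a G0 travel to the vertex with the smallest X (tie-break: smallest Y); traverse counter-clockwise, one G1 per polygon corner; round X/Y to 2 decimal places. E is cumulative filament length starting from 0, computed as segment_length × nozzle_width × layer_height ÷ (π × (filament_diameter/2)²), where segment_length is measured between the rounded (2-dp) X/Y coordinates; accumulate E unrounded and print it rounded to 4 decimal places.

G0 X-7.47 Y-0.65 Z3.60
G1 X-6.14 Y-4.30 E0.1461
G1 X-3.17 Y-6.80 E0.2922
G1 X0.65 Y-7.47 E0.4381
G1 X4.30 Y-6.14 E0.5843
G1 X6.80 Y-3.17 E0.7303
G1 X7.47 Y0.65 E0.8762
G1 X6.14 Y4.30 E1.0224
G1 X3.17 Y6.80 E1.1684
G1 X1.64 Y7.07 E1.2269
G1 X0.75 Y5.17 E1.3058
G1 X-2.64 Y6.75 E1.4465
G1 X-4.30 Y6.14 E1.5130
G1 X-6.80 Y3.17 E1.6591
G1 X-7.47 Y-0.65 E1.8050

At z = 3.6 mm: the r=7.5 cylinder gives a regular 12-gon of circumradius 7.5 (constant along its height); the cube at (5, 1.5) is present — its section is the full 16.5×5.5 rectangle; Taking the first minus the rest: starting from the r=7.5 cylinder, the 16.5×5.5 cube at (5, 1.5) partially overlaps it — only the 5.16 mm² overlap (of its 90.75 mm²) is removed, clipping the outline — 1 connected region; (rotated 65° about Z; rotation is an isometry so areas/perimeters/island counts are preserved). The outline is a single polygon with 14 vertices. Extrusion per mm of travel: 0.8 × 0.3 / (π × 1.425²) = 0.037621. Accumulating E over each segment gives final E = 1.8050.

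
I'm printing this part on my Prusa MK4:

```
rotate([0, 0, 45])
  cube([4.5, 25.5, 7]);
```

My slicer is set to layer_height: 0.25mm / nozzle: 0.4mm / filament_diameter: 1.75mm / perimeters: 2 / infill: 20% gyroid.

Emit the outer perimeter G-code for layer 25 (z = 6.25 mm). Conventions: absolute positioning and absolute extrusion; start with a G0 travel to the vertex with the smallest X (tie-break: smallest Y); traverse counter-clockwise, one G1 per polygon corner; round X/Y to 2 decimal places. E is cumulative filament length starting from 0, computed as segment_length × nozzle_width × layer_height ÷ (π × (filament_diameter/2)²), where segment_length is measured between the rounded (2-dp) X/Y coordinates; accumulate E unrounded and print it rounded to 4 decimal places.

G0 X-18.03 Y18.03 Z6.25
G1 X0.00 Y0.00 E1.0601
G1 X3.18 Y3.18 E1.2471
G1 X-14.85 Y21.21 E2.3072
G1 X-18.03 Y18.03 E2.4941

At z = 6.25 mm: the cube (footprint 4.5×25.5) is included at this height; (whole slice rotated 45° about Z — lengths, areas and connectivity unchanged). The outline is a single polygon with 4 vertices. Extrusion per mm of travel: 0.4 × 0.25 / (π × 0.875²) = 0.041575. Accumulating E over each segment gives final E = 2.4941.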